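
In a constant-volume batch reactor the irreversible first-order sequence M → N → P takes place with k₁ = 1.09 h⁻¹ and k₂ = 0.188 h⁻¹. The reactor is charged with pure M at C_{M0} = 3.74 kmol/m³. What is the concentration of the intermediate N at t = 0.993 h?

2.22 kmol/m³

For first-order series with pure M initially, C_N(t) = k₁C_{M0}/(k₂−k₁)·(e^(−k₁t) − e^(−k₂t)).
e^(−k₁t) = e^(−1.09×0.993) = e^(−1.082) = 0.3388; e^(−k₂t) = e^(−0.1867) = 0.8297.
C_N = 1.09×3.74/(0.188−1.09) × (0.3388−0.8297) = (-4.520)×(-0.4909) = 2.219 kmol/m³.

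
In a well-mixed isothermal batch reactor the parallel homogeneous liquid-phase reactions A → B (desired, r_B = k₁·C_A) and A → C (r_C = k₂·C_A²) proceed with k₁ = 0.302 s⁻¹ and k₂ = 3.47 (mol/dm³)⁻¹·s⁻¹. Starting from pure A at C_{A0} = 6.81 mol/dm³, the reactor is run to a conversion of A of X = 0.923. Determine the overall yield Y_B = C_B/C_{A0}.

0.0310

C_A = C_{A0}(1−X) = 0.5244 mol/dm³.
Along a PFR/batch, dC_B/dC_A = −r_B/(r_B+r_C) = −k₁/(k₁+k₂·C_A).
Integrating from C_{A0} to C_A: C_B = (0.302/3.47)·ln[(0.302+3.47·6.81)/(0.302+3.47·0.524)] = 0.08703·ln(23.93/2.122) = 0.2109 mol/dm³.
Y_B = C_B/C_{A0} = 0.2109/6.81 = 0.0310.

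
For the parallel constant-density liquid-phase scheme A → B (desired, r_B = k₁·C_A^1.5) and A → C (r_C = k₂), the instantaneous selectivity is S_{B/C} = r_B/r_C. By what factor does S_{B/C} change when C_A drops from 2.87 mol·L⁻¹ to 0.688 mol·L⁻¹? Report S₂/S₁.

0.117

S_{B/C} = (k₁/k₂)·C_A^1.5, so S₂/S₁ = (C_{A,2}/C_{A,1})^1.5.
= (0.688/2.87)^1.5 = (0.2397)^1.5 = 0.117.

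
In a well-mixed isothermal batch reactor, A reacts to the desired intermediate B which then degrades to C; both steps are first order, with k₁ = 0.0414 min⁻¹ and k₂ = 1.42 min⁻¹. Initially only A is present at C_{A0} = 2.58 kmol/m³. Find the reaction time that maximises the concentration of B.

2.56 min

Setting dC_B/dt = 0 gives t_opt = ln(k₂/k₁)/(k₂−k₁).
= ln(1.42/0.0414)/(1.42−0.0414) = ln(34.30)/1.379 = 3.535/1.379 = 2.56 min.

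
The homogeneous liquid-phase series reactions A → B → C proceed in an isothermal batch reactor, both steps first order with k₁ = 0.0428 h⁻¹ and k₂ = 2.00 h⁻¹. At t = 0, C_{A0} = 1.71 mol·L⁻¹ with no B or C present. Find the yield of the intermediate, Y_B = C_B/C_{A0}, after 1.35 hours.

Solving the coupled first-order balances gives C_B(t) = [k₁/(k₂−k₁)]·C_{A0}·(e^(−k₁t) − e^(−k₂t)).
e^(−k₁t) = e^(−0.0428×1.35) = e^(−0.05778) = 0.9439; e^(−k₂t) = e^(−2.700) = 0.06721.
C_B = 0.0428×1.71/(2.00−0.0428) × (0.9439−0.06721) = 0.03739×0.8767 = 0.03278 mol·L⁻¹.
Y_B = C_B/C_{A0} = 0.03278/1.71 = 0.0192.

0.0192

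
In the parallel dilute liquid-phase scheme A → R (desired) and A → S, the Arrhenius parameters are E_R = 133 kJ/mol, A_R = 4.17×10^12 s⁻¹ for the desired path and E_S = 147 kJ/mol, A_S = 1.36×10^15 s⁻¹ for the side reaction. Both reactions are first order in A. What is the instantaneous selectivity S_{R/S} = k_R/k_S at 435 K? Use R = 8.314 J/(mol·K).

With equal orders, S_{R/S} = k_R/k_S = (A_R/A_S)·exp[(E_S−E_R)/(RT)].
(E_S−E_R)/(RT) = (147−133)×10³/(8.314×435) = 14000/3617 = 3.871.
k_R/k_S = (4.17×10^12/1.36×10^15)·exp(3.871) = 0.003066 × 47.99 = 0.147.

0.147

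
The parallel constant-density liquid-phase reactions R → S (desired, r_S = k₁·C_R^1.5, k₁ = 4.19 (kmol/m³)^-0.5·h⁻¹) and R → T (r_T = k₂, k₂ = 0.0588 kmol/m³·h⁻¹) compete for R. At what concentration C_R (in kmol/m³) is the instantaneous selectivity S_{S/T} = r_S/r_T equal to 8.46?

S_{S/T} = (k₁/k₂)·C_R^1.5 ⇒ C_R = (S·k₂/k₁)^(1/1.5).
= (8.46×0.0588/4.19)^(0.6667) = (0.1187)^(0.6667) = 0.242 kmol/m³.

0.242 kmol/m³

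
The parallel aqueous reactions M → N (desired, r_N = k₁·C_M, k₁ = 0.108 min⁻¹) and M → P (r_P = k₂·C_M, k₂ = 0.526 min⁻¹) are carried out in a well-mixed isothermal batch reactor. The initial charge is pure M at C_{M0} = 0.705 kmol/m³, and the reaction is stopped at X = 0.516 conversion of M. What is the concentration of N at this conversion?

C_M = C_{M0}(1−X) = 0.3412 kmol/m³.
Both paths are first order in M, so the instantaneous fraction to N is constant: dC_N/d(−C_M) = k₁/(k₁+k₂) = 0.1703.
C_N = 0.1703·(C_{M0}−C_M) = 0.1703×0.3638 = 0.0620 kmol/m³.

0.0620 kmol/m³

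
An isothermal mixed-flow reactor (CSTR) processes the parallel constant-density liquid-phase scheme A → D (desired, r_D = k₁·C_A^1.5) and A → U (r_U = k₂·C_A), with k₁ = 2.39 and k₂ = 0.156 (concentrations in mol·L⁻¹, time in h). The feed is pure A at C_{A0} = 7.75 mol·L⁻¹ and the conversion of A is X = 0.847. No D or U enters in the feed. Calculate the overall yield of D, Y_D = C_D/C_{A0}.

Exit C_A = C_{A0}(1−X) = 7.75×0.153 = 1.186 mol·L⁻¹.
Rates in a CSTR are evaluated at the outlet concentration: r_D = 2.39×1.186^1.5 = 3.086, r_U = 0.156×1.186 = 0.1850.
Fraction of consumed A going to D: r_D/(r_D+r_U) = 0.9434.
C_D = 0.9434·C_{A0}·X = 0.9434×7.75×0.847 = 6.19 mol·L⁻¹; Y_D = C_D/C_{A0} = 0.799.

0.799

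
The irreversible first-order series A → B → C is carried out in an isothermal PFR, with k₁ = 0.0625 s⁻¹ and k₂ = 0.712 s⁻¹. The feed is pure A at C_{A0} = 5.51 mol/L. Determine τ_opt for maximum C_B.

For first-order series the maximum of C_B occurs at τ_opt = ln(k₂/k₁)/(k₂−k₁).
= ln(0.712/0.0625)/(0.712−0.0625) = ln(11.39)/0.6495 = 2.433/0.6495 = 3.75 s.

3.75 s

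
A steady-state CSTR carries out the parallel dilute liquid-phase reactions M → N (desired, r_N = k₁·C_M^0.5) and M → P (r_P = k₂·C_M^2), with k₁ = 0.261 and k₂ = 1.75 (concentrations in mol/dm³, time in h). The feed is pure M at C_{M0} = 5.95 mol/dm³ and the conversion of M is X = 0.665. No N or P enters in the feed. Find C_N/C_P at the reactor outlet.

Exit C_M = C_{M0}(1−X) = 5.95×0.335 = 1.993 mol/dm³.
A CSTR operates uniformly at the exit composition, giving r_N = 0.3685 and r_P = 6.953 (each k·C_M^n at C_M = 1.993).
Overall selectivity = C_N/C_P = r_Nτ/(r_Pτ) = r_N/r_P = 0.0530.

0.0530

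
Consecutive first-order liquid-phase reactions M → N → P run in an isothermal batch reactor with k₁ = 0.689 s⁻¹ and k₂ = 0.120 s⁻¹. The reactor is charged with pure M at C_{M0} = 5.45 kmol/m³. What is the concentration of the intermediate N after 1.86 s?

3.45 kmol/m³

The intermediate concentration in a first-order A→B→C sequence is C_N = k₁C_{M0}(e^(−k₁t) − e^(−k₂t))/(k₂−k₁).
e^(−k₁t) = e^(−0.689×1.86) = e^(−1.282) = 0.2776; e^(−k₂t) = e^(−0.2232) = 0.8000.
C_N = 0.689×5.45/(0.120−0.689) × (0.2776−0.8000) = (-6.599)×(-0.5223) = 3.447 kmol/m³.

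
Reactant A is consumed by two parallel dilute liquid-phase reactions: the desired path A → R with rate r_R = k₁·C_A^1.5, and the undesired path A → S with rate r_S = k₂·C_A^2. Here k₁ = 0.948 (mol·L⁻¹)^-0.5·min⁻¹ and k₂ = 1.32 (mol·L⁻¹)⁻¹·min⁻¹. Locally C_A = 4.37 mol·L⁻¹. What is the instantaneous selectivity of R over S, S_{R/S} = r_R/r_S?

0.344

S_{R/S} = r_R/r_S = (k₁·C_A^1.5)/(k₂·C_A^2) = (k₁/k₂)·C_A^-0.5.
= (0.948×4.370^1.5) / (1.32×4.370^2) = 8.660/25.21 = 0.344.
The undesired path is higher order in A, so low C_A (CSTR or dilute feed) favours R.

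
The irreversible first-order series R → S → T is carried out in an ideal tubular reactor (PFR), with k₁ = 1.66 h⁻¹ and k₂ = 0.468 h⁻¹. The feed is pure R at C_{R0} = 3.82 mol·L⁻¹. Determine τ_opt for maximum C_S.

Setting dC_S/dτ = 0 gives τ_opt = ln(k₂/k₁)/(k₂−k₁).
= ln(0.468/1.66)/(0.468−1.66) = ln(0.2819)/-1.192 = -1.266/-1.192 = 1.06 h.

1.06 h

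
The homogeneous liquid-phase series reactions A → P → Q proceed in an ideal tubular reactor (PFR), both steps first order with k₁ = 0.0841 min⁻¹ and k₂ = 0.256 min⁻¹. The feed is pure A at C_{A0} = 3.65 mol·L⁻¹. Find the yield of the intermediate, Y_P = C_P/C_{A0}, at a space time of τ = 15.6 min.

For first-order series with pure A initially, C_P(τ) = k₁C_{A0}/(k₂−k₁)·(e^(−k₁τ) − e^(−k₂τ)).
e^(−k₁τ) = e^(−0.0841×15.6) = e^(−1.312) = 0.2693; e^(−k₂τ) = e^(−3.994) = 0.01843.
C_P = 0.0841×3.65/(0.256−0.0841) × (0.2693−0.01843) = 1.786×0.2509 = 0.4480 mol·L⁻¹.
Y_P = C_P/C_{A0} = 0.4480/3.65 = 0.123.

0.123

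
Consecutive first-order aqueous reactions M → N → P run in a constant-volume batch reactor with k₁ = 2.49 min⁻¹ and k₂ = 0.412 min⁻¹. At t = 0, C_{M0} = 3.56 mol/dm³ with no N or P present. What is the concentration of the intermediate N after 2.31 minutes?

1.63 mol/dm³

For first-order series with pure M initially, C_N(t) = k₁C_{M0}/(k₂−k₁)·(e^(−k₁t) − e^(−k₂t)).
e^(−k₁t) = e^(−2.49×2.31) = e^(−5.752) = 0.003177; e^(−k₂t) = e^(−0.9517) = 0.3861.
C_N = 2.49×3.56/(0.412−2.49) × (0.003177−0.3861) = (-4.266)×(-0.3829) = 1.633 mol/dm³.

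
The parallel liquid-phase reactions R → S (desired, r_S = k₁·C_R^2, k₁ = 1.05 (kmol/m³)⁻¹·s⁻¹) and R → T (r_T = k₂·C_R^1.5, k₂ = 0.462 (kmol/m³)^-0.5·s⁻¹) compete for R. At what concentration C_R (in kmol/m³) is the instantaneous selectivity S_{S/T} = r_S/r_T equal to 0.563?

S_{S/T} = (k₁/k₂)·C_R^0.5 ⇒ C_R = (S·k₂/k₁)^(2).
= (0.563×0.462/1.05)^(2) = (0.2477)^(2) = 0.0614 kmol/m³.

0.0614 kmol/m³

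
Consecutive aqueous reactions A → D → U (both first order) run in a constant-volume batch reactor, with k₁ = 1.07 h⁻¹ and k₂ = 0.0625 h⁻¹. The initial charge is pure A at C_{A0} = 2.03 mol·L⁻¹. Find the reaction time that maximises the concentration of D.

2.82 h

For first-order series the maximum of C_D occurs at t_opt = ln(k₂/k₁)/(k₂−k₁).
= ln(0.0625/1.07)/(0.0625−1.07) = ln(0.05841)/-1.008 = -2.840/-1.008 = 2.82 h.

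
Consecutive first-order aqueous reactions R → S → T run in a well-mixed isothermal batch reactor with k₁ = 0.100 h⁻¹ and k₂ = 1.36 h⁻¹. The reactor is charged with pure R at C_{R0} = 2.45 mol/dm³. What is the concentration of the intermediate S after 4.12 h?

The intermediate concentration in a first-order A→B→C sequence is C_S = k₁C_{R0}(e^(−k₁t) − e^(−k₂t))/(k₂−k₁).
e^(−k₁t) = e^(−0.100×4.12) = e^(−0.4120) = 0.6623; e^(−k₂t) = e^(−5.603) = 0.003686.
C_S = 0.100×2.45/(1.36−0.100) × (0.6623−0.003686) = 0.1944×0.6586 = 0.1281 mol/dm³.

0.128 mol/dm³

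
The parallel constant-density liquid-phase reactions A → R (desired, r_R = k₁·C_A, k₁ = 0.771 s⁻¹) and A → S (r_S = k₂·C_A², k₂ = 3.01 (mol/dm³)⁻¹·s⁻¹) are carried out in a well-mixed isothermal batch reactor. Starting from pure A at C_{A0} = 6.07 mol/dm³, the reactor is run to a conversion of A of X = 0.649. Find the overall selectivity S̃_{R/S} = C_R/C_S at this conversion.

0.0677

C_A = C_{A0}(1−X) = 2.131 mol/dm³.
Along a PFR/batch, dC_R/dC_A = −r_R/(r_R+r_S) = −k₁/(k₁+k₂·C_A).
Integrating from C_{A0} to C_A: C_R = (0.771/3.01)·ln[(0.771+3.01·6.07)/(0.771+3.01·2.13)] = 0.2561·ln(19.04/7.184) = 0.2497 mol/dm³.
C_S = (C_{A0}−C_A)−C_R = 3.690 mol/dm³; S̃_{R/S} = 0.2497/3.690 = 0.0677.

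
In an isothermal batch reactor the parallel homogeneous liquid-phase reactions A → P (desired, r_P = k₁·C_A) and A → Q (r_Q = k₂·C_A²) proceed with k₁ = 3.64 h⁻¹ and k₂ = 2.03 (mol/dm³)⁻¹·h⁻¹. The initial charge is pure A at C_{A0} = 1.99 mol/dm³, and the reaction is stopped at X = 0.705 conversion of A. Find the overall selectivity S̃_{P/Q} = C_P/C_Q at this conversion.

C_A = C_{A0}(1−X) = 0.5871 mol/dm³.
Along a PFR/batch, dC_P/dC_A = −r_P/(r_P+r_Q) = −k₁/(k₁+k₂·C_A).
Integrating from C_{A0} to C_A: C_P = (3.64/2.03)·ln[(3.64+2.03·1.99)/(3.64+2.03·0.587)] = 1.793·ln(7.680/4.832) = 0.8309 mol/dm³.
C_Q = (C_{A0}−C_A)−C_P = 0.5721 mol/dm³; S̃_{P/Q} = 0.8309/0.5721 = 1.45.

1.45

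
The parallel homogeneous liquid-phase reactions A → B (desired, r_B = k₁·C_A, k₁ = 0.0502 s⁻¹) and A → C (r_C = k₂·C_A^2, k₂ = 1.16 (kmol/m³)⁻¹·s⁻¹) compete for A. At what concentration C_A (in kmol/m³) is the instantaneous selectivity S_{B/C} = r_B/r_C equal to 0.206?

0.210 kmol/m³

S_{B/C} = (k₁/k₂)·C_A⁻¹ ⇒ C_A = (S·k₂/k₁)^(-1).
= (0.206×1.16/0.0502)^(-1) = (4.760)^(-1) = 0.210 kmol/m³.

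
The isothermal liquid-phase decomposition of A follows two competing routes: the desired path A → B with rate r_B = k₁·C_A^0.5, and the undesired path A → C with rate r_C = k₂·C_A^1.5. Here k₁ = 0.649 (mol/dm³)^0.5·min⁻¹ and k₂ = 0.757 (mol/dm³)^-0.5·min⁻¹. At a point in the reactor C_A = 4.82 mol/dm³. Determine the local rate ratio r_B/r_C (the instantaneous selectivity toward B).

0.178

S_{B/C} = r_B/r_C = (k₁·C_A^0.5)/(k₂·C_A^1.5) = (k₁/k₂)·C_A⁻¹.
= (0.649×4.820^0.5) / (0.757×4.820^1.5) = 1.425/8.011 = 0.178.
The undesired path is higher order in A, so low C_A (CSTR or dilute feed) favours B.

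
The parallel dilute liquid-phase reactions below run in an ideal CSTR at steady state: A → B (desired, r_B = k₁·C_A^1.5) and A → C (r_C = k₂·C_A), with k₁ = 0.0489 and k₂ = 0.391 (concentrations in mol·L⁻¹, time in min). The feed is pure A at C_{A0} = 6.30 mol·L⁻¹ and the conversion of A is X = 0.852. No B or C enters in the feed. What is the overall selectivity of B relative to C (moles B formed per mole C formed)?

Exit C_A = C_{A0}(1−X) = 6.30×0.148 = 0.9324 mol·L⁻¹.
In a CSTR the entire volume is at exit conditions, so r_B = 0.0489×0.9324^1.5 = 0.04403 and r_C = 0.391×0.9324 = 0.3646.
Overall selectivity = C_B/C_C = r_Bτ/(r_Cτ) = r_B/r_C = 0.121.

0.121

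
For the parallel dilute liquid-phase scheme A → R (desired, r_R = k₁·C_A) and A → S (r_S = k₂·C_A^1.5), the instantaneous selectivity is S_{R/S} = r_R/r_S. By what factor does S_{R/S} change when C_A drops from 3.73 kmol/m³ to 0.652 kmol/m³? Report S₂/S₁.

2.39

S_{R/S} = (k₁/k₂)·C_A^-0.5, so S₂/S₁ = (C_{A,2}/C_{A,1})^-0.5.
= (0.652/3.73)^(-0.5) = (0.1748)^(-0.5) = 2.39.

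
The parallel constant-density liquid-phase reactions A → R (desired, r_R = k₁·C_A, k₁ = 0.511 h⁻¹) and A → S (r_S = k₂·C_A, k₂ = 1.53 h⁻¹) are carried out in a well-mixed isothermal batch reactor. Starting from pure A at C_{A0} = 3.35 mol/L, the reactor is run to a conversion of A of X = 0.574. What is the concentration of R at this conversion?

C_A = C_{A0}(1−X) = 1.427 mol/L.
Both paths are first order in A, so the instantaneous fraction to R is constant: dC_R/d(−C_A) = k₁/(k₁+k₂) = 0.2504.
C_R = 0.2504·(C_{A0}−C_A) = 0.2504×1.923 = 0.481 mol/L.

0.481 mol/L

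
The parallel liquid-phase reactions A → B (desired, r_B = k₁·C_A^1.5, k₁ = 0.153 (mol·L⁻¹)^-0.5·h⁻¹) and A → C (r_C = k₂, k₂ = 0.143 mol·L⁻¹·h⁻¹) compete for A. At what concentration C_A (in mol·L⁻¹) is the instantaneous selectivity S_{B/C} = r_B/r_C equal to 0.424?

S_{B/C} = (k₁/k₂)·C_A^1.5 ⇒ C_A = (S·k₂/k₁)^(1/1.5).
= (0.424×0.143/0.153)^(0.6667) = (0.3963)^(0.6667) = 0.540 mol·L⁻¹.

0.540 mol·L⁻¹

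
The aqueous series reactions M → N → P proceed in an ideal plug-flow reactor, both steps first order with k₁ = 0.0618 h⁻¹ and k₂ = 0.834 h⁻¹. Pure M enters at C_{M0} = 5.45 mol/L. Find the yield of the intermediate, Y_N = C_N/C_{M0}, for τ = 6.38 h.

0.0536

For first-order series with pure M initially, C_N(τ) = k₁C_{M0}/(k₂−k₁)·(e^(−k₁τ) − e^(−k₂τ)).
e^(−k₁τ) = e^(−0.0618×6.38) = e^(−0.3943) = 0.6742; e^(−k₂τ) = e^(−5.321) = 0.004888.
C_N = 0.0618×5.45/(0.834−0.0618) × (0.6742−0.004888) = 0.4362×0.6693 = 0.2919 mol/L.
Y_N = C_N/C_{M0} = 0.2919/5.45 = 0.0536.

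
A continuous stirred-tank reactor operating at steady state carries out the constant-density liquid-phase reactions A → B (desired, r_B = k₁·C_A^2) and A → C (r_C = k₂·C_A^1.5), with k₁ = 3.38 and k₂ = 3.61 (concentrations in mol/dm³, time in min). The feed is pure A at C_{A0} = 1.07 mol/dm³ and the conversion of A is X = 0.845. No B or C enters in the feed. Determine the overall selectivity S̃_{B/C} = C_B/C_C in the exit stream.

Exit C_A = C_{A0}(1−X) = 1.07×0.155 = 0.1659 mol/dm³.
Rates in a CSTR are evaluated at the outlet concentration: r_B = 3.38×0.1659^2 = 0.09297, r_C = 3.61×0.1659^1.5 = 0.2438.
Overall selectivity = C_B/C_C = r_Bτ/(r_Cτ) = r_B/r_C = 0.381.

0.381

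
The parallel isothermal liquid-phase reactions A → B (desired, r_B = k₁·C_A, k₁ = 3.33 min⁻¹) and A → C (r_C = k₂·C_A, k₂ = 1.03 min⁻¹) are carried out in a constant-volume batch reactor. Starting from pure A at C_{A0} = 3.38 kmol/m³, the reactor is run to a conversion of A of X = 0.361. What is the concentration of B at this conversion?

C_A = C_{A0}(1−X) = 2.160 kmol/m³.
Both paths are first order in A, so the instantaneous fraction to B is constant: dC_B/d(−C_A) = k₁/(k₁+k₂) = 0.7638.
C_B = 0.7638·(C_{A0}−C_A) = 0.7638×1.220 = 0.932 kmol/m³.

0.932 kmol/m³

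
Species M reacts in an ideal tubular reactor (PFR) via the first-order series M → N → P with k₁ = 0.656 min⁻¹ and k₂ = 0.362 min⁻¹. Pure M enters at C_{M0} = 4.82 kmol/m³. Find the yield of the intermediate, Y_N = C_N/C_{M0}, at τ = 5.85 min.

For first-order series with pure M initially, C_N(τ) = k₁C_{M0}/(k₂−k₁)·(e^(−k₁τ) − e^(−k₂τ)).
e^(−k₁τ) = e^(−0.656×5.85) = e^(−3.838) = 0.02155; e^(−k₂τ) = e^(−2.118) = 0.1203.
C_N = 0.656×4.82/(0.362−0.656) × (0.02155−0.1203) = (-10.75)×(-0.09876) = 1.062 kmol/m³.
Y_N = C_N/C_{M0} = 1.062/4.82 = 0.220.

0.220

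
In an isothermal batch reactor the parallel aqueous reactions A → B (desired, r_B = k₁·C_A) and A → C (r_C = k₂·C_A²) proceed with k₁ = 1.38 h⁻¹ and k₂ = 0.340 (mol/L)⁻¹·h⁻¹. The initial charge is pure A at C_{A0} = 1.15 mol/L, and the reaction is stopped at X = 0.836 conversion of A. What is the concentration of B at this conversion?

0.828 mol/L

C_A = C_{A0}(1−X) = 0.1886 mol/L.
Along a PFR/batch, dC_B/dC_A = −r_B/(r_B+r_C) = −k₁/(k₁+k₂·C_A).
Integrating from C_{A0} to C_A: C_B = (1.38/0.340)·ln[(1.38+0.340·1.15)/(1.38+0.340·0.189)] = 4.059·ln(1.771/1.444) = 0.8282 mol/L.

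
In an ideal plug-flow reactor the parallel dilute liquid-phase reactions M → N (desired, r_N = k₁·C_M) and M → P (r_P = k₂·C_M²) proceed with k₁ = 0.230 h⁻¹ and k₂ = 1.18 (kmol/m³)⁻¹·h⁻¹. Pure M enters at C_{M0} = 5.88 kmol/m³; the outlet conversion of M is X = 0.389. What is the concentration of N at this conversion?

C_M = C_{M0}(1−X) = 3.593 kmol/m³.
Along a PFR/batch, dC_N/dC_M = −r_N/(r_N+r_P) = −k₁/(k₁+k₂·C_M).
Integrating from C_{M0} to C_M: C_N = (0.230/1.18)·ln[(0.230+1.18·5.88)/(0.230+1.18·3.59)] = 0.1949·ln(7.168/4.469) = 0.09209 kmol/m³.

0.0921 kmol/m³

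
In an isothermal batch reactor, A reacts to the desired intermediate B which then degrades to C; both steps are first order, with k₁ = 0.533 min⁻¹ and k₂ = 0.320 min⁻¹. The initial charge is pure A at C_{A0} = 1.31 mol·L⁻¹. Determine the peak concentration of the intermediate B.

Evaluating C_B at t_opt = ln(k₂/k₁)/(k₂−k₁) gives C_{B,max}/C_{A0} = (k₁/k₂)^[k₂/(k₂−k₁)].
= (0.533/0.320)^(0.320/(0.320−0.533)) = (1.666)^(-1.502) = 0.4646.
C_{B,max} = 0.4646×1.31 = 0.609 mol·L⁻¹.

0.609 mol·L⁻¹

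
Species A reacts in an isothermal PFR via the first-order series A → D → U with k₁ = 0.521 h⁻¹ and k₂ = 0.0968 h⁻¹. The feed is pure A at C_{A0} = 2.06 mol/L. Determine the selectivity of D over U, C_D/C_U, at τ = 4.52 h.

For first-order series with pure A initially, C_D(τ) = k₁C_{A0}/(k₂−k₁)·(e^(−k₁τ) − e^(−k₂τ)).
e^(−k₁τ) = e^(−0.521×4.52) = e^(−2.355) = 0.09490; e^(−k₂τ) = e^(−0.4375) = 0.6456.
C_D = 0.521×2.06/(0.0968−0.521) × (0.09490−0.6456) = (-2.530)×(-0.5507) = 1.393 mol/L.
C_A = C_{A0}e^(−k₁τ) = 0.1955 mol/L, so C_U = C_{A0}−C_A−C_D = 0.4711 mol/L; C_D/C_U = 2.96.

2.96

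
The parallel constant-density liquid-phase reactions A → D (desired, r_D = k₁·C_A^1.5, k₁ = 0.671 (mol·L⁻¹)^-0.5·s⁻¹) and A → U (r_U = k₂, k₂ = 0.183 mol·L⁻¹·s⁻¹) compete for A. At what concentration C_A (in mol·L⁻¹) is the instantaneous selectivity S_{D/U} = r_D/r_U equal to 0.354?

0.210 mol·L⁻¹

S_{D/U} = (k₁/k₂)·C_A^1.5 ⇒ C_A = (S·k₂/k₁)^(1/1.5).
= (0.354×0.183/0.671)^(0.6667) = (0.09655)^(0.6667) = 0.210 mol·L⁻¹.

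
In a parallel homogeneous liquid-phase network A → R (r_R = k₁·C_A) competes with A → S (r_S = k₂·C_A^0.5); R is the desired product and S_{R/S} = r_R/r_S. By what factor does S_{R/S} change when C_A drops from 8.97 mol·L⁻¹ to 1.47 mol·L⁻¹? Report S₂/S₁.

S_{R/S} = (k₁/k₂)·C_A^0.5, so S₂/S₁ = (C_{A,2}/C_{A,1})^0.5.
= (1.47/8.97)^0.5 = (0.1639)^0.5 = 0.405.
Selectivity toward R falls as C_A falls — high-concentration operation is favoured.

0.405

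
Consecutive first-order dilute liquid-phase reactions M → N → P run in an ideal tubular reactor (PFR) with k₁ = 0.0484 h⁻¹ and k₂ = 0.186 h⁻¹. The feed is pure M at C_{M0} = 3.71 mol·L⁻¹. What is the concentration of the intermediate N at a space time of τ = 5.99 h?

For first-order series with pure M initially, C_N(τ) = k₁C_{M0}/(k₂−k₁)·(e^(−k₁τ) − e^(−k₂τ)).
e^(−k₁τ) = e^(−0.0484×5.99) = e^(−0.2899) = 0.7483; e^(−k₂τ) = e^(−1.114) = 0.3282.
C_N = 0.0484×3.71/(0.186−0.0484) × (0.7483−0.3282) = 1.305×0.4201 = 0.5483 mol·L⁻¹.

0.548 mol·L⁻¹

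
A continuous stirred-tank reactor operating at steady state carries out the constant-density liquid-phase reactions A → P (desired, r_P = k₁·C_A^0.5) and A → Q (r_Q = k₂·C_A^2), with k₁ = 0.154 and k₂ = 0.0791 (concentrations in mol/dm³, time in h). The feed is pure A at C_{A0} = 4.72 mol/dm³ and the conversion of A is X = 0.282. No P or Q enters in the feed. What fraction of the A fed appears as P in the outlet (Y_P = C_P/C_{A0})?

Exit C_A = C_{A0}(1−X) = 4.72×0.718 = 3.389 mol/dm³.
In a CSTR the entire volume is at exit conditions, so r_P = 0.154×3.389^0.5 = 0.2835 and r_Q = 0.0791×3.389^2 = 0.9085.
Fraction of consumed A going to P: r_P/(r_P+r_Q) = 0.2378.
C_P = 0.2378·C_{A0}·X = 0.2378×4.72×0.282 = 0.317 mol/dm³; Y_P = C_P/C_{A0} = 0.0671.

0.0671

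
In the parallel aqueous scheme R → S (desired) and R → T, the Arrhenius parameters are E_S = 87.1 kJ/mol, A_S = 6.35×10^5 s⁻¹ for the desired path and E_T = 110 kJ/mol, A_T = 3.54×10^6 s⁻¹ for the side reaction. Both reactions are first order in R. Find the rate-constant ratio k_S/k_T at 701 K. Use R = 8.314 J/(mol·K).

9.12

With equal orders, S_{S/T} = k_S/k_T = (A_S/A_T)·exp[(E_T−E_S)/(RT)].
(E_T−E_S)/(RT) = (110−87.1)×10³/(8.314×701) = 22900/5828 = 3.929.
k_S/k_T = (6.35×10^5/3.54×10^6)·exp(3.929) = 0.1794 × 50.87 = 9.12.
Since E_S < E_T, lowering the temperature improves selectivity toward S.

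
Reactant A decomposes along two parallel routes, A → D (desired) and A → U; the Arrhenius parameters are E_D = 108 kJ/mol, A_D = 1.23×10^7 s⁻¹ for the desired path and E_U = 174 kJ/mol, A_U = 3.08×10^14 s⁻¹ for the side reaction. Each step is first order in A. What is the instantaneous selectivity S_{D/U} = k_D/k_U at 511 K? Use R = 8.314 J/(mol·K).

With equal orders, S_{D/U} = k_D/k_U = (A_D/A_U)·exp[(E_U−E_D)/(RT)].
(E_U−E_D)/(RT) = (174−108)×10³/(8.314×511) = 66000/4248 = 15.54.
k_D/k_U = (1.23×10^7/3.08×10^14)·exp(15.54) = 3.994×10^-8 × 5.582×10^6 = 0.223.
Since E_D < E_U, lowering the temperature improves selectivity toward D.

0.223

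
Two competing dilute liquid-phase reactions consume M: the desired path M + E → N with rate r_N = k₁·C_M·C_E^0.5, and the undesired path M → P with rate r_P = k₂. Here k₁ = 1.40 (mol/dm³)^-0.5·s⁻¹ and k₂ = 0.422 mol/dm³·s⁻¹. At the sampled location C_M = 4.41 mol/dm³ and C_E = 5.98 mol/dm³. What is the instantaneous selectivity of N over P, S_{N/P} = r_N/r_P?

35.8

S_{N/P} = r_N/r_P = (k₁·C_M·C_E^0.5)/(k₂) = (k₁/k₂)·C_M·C_E^0.5.
= (1.40×4.410×5.980^0.5) / (0.422) = 15.10/0.4220 = 35.8.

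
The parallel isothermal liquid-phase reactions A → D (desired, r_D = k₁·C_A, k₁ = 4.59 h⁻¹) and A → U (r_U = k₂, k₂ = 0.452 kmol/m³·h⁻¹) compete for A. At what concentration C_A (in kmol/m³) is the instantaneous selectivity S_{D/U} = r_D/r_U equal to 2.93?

S_{D/U} = (k₁/k₂)·C_A ⇒ C_A = S·k₂/k₁.
= 2.93×0.452/4.59 = 0.289 kmol/m³.

0.289 kmol/m³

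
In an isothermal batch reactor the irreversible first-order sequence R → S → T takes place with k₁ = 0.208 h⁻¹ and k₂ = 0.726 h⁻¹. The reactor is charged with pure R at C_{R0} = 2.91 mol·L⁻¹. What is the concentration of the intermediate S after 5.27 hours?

0.365 mol·L⁻¹

The intermediate concentration in a first-order A→B→C sequence is C_S = k₁C_{R0}(e^(−k₁t) − e^(−k₂t))/(k₂−k₁).
e^(−k₁t) = e^(−0.208×5.27) = e^(−1.096) = 0.3342; e^(−k₂t) = e^(−3.826) = 0.02180.
C_S = 0.208×2.91/(0.726−0.208) × (0.3342−0.02180) = 1.168×0.3124 = 0.3650 mol·L⁻¹.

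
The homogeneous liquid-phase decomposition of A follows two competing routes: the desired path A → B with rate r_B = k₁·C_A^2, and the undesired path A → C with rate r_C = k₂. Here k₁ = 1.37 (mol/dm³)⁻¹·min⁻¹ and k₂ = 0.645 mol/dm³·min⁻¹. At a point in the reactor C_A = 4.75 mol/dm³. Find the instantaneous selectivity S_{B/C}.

47.9

S_{B/C} = r_B/r_C = (k₁·C_A^2)/(k₂) = (k₁/k₂)·C_A^2.
= (1.37×4.750^2) / (0.645) = 30.91/0.6450 = 47.9.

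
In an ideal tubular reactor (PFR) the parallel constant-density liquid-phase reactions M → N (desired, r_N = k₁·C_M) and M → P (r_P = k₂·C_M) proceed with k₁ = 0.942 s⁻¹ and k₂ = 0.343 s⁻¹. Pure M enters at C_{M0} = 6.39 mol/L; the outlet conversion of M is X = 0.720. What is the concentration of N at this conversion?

3.37 mol/L

C_M = C_{M0}(1−X) = 1.789 mol/L.
Both paths are first order in M, so the instantaneous fraction to N is constant: dC_N/d(−C_M) = k₁/(k₁+k₂) = 0.7331.
C_N = 0.7331·(C_{M0}−C_M) = 0.7331×4.601 = 3.37 mol/L.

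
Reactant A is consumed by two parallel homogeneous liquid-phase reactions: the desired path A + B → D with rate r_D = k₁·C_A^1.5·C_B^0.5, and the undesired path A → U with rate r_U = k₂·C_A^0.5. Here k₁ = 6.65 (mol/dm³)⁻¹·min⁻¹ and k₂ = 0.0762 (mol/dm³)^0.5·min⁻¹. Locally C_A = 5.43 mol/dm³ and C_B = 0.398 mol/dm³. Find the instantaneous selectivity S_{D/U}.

S_{D/U} = r_D/r_U = (k₁·C_A^1.5·C_B^0.5)/(k₂·C_A^0.5) = (k₁/k₂)·C_A·C_B^0.5.
= (6.65×5.430^1.5×0.3980^0.5) / (0.0762×5.430^0.5) = 53.08/0.1776 = 299.
Since the desired path is higher order in A, keeping C_A high (PFR or concentrated feed) favours D.

299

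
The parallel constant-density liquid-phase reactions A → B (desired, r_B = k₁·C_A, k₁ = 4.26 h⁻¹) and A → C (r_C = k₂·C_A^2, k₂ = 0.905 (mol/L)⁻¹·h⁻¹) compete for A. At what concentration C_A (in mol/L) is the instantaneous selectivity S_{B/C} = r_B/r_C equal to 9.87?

S_{B/C} = (k₁/k₂)·C_A⁻¹ ⇒ C_A = (S·k₂/k₁)^(-1).
= (9.87×0.905/4.26)^(-1) = (2.097)^(-1) = 0.477 mol/L.

0.477 mol/L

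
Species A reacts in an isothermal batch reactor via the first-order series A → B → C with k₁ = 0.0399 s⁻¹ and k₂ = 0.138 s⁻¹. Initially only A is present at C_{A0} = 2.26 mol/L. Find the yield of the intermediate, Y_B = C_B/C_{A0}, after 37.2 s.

For first-order series with pure A initially, C_B(t) = k₁C_{A0}/(k₂−k₁)·(e^(−k₁t) − e^(−k₂t)).
e^(−k₁t) = e^(−0.0399×37.2) = e^(−1.484) = 0.2267; e^(−k₂t) = e^(−5.134) = 0.005895.
C_B = 0.0399×2.26/(0.138−0.0399) × (0.2267−0.005895) = 0.9192×0.2208 = 0.2029 mol/L.
Y_B = C_B/C_{A0} = 0.2029/2.26 = 0.0898.

0.0898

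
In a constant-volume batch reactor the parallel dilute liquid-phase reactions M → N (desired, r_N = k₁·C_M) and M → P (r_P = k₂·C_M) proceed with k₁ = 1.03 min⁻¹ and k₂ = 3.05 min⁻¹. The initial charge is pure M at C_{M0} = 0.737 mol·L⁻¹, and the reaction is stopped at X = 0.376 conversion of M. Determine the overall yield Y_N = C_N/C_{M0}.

C_M = C_{M0}(1−X) = 0.4599 mol·L⁻¹.
Both paths are first order in M, so the instantaneous fraction to N is constant: dC_N/d(−C_M) = k₁/(k₁+k₂) = 0.2525.
C_N = 0.2525·(C_{M0}−C_M) = 0.2525×0.2771 = 0.0700 mol·L⁻¹.
Y_N = C_N/C_{M0} = 0.06996/0.737 = 0.0949.

0.0949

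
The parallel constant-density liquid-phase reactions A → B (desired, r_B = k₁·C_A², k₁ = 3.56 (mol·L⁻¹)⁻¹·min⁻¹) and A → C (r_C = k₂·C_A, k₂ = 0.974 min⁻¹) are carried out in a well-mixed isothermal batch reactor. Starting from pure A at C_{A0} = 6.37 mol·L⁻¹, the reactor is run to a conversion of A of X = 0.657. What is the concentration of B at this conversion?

C_A = C_{A0}(1−X) = 2.185 mol·L⁻¹.
Along a PFR/batch, dC_C/dC_A = −r_C/(r_B+r_C) = −k₂/(k₂+k₁·C_A).
Integrating from C_{A0} to C_A: C_C = (0.974/3.56)·ln[(0.974+3.56·6.37)/(0.974+3.56·2.18)] = 0.2736·ln(23.65/8.752) = 0.2720 mol·L⁻¹.
Then C_B = (C_{A0}−C_A) − C_C = 4.185 − 0.2720 = 3.913 mol·L⁻¹.

3.91 mol·L⁻¹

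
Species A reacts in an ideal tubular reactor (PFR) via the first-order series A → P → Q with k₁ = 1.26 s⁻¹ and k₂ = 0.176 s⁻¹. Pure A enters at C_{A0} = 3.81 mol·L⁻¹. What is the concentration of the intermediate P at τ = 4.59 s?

The intermediate concentration in a first-order A→B→C sequence is C_P = k₁C_{A0}(e^(−k₁τ) − e^(−k₂τ))/(k₂−k₁).
e^(−k₁τ) = e^(−1.26×4.59) = e^(−5.783) = 0.003078; e^(−k₂τ) = e^(−0.8078) = 0.4458.
C_P = 1.26×3.81/(0.176−1.26) × (0.003078−0.4458) = (-4.429)×(-0.4427) = 1.961 mol·L⁻¹.

1.96 mol·L⁻¹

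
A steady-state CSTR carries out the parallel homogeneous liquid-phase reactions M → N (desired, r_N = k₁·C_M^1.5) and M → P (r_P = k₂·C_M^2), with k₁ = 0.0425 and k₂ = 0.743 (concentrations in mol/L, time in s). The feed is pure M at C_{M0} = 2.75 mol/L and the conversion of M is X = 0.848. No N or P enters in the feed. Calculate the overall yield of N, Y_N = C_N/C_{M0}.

0.0689

Exit C_M = C_{M0}(1−X) = 2.75×0.152 = 0.4180 mol/L.
A CSTR operates uniformly at the exit composition, giving r_N = 0.01149 and r_P = 0.1298 (each k·C_M^n at C_M = 0.4180).
Fraction of consumed M going to N: r_N/(r_N+r_P) = 0.08128.
C_N = 0.08128·C_{M0}·X = 0.08128×2.75×0.848 = 0.190 mol/L; Y_N = C_N/C_{M0} = 0.0689.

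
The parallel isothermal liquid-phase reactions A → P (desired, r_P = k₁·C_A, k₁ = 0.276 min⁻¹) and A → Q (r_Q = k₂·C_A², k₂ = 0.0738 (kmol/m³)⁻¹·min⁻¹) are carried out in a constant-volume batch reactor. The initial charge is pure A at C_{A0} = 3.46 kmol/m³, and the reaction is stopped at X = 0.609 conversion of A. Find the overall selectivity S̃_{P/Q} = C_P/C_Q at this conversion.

C_A = C_{A0}(1−X) = 1.353 kmol/m³.
Along a PFR/batch, dC_P/dC_A = −r_P/(r_P+r_Q) = −k₁/(k₁+k₂·C_A).
Integrating from C_{A0} to C_A: C_P = (0.276/0.0738)·ln[(0.276+0.0738·3.46)/(0.276+0.0738·1.35)] = 3.740·ln(0.5313/0.3758) = 1.295 kmol/m³.
C_Q = (C_{A0}−C_A)−C_P = 0.8122 kmol/m³; S̃_{P/Q} = 1.295/0.8122 = 1.59.

1.59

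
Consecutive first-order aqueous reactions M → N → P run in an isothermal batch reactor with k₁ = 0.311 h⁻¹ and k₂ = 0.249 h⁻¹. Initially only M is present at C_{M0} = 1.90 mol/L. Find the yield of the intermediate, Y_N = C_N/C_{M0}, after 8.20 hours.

The intermediate concentration in a first-order A→B→C sequence is C_N = k₁C_{M0}(e^(−k₁t) − e^(−k₂t))/(k₂−k₁).
e^(−k₁t) = e^(−0.311×8.20) = e^(−2.550) = 0.07807; e^(−k₂t) = e^(−2.042) = 0.1298.
C_N = 0.311×1.90/(0.249−0.311) × (0.07807−0.1298) = (-9.531)×(-0.05173) = 0.4930 mol/L.
Y_N = C_N/C_{M0} = 0.4930/1.90 = 0.259.

0.259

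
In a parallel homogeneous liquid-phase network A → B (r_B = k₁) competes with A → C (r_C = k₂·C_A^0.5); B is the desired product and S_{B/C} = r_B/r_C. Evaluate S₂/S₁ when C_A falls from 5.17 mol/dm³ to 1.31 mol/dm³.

S_{B/C} = (k₁/k₂)·C_A^-0.5, so S₂/S₁ = (C_{A,2}/C_{A,1})^-0.5.
= (1.31/5.17)^(-0.5) = (0.2534)^(-0.5) = 1.99.
Selectivity toward B rises as C_A falls — low-concentration operation is favoured.

1.99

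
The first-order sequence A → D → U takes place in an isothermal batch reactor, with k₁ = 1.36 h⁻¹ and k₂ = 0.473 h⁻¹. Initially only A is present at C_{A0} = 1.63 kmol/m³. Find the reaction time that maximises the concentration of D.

1.19 h

For first-order series the maximum of C_D occurs at t_opt = ln(k₂/k₁)/(k₂−k₁).
= ln(0.473/1.36)/(0.473−1.36) = ln(0.3478)/-0.8870 = -1.056/-0.8870 = 1.19 h.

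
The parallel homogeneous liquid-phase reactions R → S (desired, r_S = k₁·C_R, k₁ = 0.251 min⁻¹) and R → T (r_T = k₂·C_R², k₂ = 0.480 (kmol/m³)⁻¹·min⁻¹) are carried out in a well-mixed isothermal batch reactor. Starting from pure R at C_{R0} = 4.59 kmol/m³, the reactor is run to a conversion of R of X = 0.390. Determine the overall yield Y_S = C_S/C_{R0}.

C_R = C_{R0}(1−X) = 2.800 kmol/m³.
Along a PFR/batch, dC_S/dC_R = −r_S/(r_S+r_T) = −k₁/(k₁+k₂·C_R).
Integrating from C_{R0} to C_R: C_S = (0.251/0.480)·ln[(0.251+0.480·4.59)/(0.251+0.480·2.80)] = 0.5229·ln(2.454/1.595) = 0.2254 kmol/m³.
Y_S = C_S/C_{R0} = 0.2254/4.59 = 0.0491.

0.0491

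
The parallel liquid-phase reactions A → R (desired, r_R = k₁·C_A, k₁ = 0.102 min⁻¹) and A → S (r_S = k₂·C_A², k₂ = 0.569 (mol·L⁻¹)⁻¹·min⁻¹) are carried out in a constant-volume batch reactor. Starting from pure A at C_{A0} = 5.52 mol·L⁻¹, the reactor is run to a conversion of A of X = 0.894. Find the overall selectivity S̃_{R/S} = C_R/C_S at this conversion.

0.0787

C_A = C_{A0}(1−X) = 0.5851 mol·L⁻¹.
Along a PFR/batch, dC_R/dC_A = −r_R/(r_R+r_S) = −k₁/(k₁+k₂·C_A).
Integrating from C_{A0} to C_A: C_R = (0.102/0.569)·ln[(0.102+0.569·5.52)/(0.102+0.569·0.585)] = 0.1793·ln(3.243/0.4349) = 0.3601 mol·L⁻¹.
C_S = (C_{A0}−C_A)−C_R = 4.575 mol·L⁻¹; S̃_{R/S} = 0.3601/4.575 = 0.0787.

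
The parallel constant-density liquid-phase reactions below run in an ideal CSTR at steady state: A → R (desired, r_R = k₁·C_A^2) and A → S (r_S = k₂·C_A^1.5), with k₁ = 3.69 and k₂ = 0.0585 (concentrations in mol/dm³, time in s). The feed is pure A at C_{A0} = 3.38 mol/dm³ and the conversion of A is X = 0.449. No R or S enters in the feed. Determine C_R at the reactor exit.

1.50 mol/dm³

Exit C_A = C_{A0}(1−X) = 3.38×0.551 = 1.862 mol/dm³.
A CSTR operates uniformly at the exit composition, giving r_R = 12.80 and r_S = 0.1487 (each k·C_A^n at C_A = 1.862).
Fraction of consumed A going to R: r_R/(r_R+r_S) = 0.9885.
C_R = 0.9885·C_{A0}·X = 0.9885×3.38×0.449 = 1.50 mol/dm³.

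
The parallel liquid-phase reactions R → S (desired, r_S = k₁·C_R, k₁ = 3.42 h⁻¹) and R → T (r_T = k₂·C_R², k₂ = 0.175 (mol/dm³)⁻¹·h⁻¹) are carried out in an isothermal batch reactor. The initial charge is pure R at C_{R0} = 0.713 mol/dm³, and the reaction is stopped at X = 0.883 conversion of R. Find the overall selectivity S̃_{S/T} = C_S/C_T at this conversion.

49.3

C_R = C_{R0}(1−X) = 0.08342 mol/dm³.
Along a PFR/batch, dC_S/dC_R = −r_S/(r_S+r_T) = −k₁/(k₁+k₂·C_R).
Integrating from C_{R0} to C_R: C_S = (3.42/0.175)·ln[(3.42+0.175·0.713)/(3.42+0.175·0.0834)] = 19.54·ln(3.545/3.435) = 0.6171 mol/dm³.
C_T = (C_{R0}−C_R)−C_S = 0.01252 mol/dm³; S̃_{S/T} = 0.6171/0.01252 = 49.3.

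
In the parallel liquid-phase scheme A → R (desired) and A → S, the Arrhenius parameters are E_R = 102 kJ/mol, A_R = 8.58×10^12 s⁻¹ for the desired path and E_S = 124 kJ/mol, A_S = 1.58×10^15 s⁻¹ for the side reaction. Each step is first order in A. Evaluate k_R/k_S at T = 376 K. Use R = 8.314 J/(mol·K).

6.18

With equal orders, S_{R/S} = k_R/k_S = (A_R/A_S)·exp[(E_S−E_R)/(RT)].
(E_S−E_R)/(RT) = (124−102)×10³/(8.314×376) = 22000/3126 = 7.038.
k_R/k_S = (8.58×10^12/1.58×10^15)·exp(7.038) = 0.005430 × 1139 = 6.18.
Since E_R < E_S, lowering the temperature improves selectivity toward R.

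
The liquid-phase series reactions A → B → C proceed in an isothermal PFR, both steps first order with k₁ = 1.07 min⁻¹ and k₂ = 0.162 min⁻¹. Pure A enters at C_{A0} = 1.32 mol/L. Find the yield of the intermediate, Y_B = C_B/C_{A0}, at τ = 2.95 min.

0.681

Solving the coupled first-order balances gives C_B(τ) = [k₁/(k₂−k₁)]·C_{A0}·(e^(−k₁τ) − e^(−k₂τ)).
e^(−k₁τ) = e^(−1.07×2.95) = e^(−3.157) = 0.04257; e^(−k₂τ) = e^(−0.4779) = 0.6201.
C_B = 1.07×1.32/(0.162−1.07) × (0.04257−0.6201) = (-1.556)×(-0.5775) = 0.8983 mol/L.
Y_B = C_B/C_{A0} = 0.8983/1.32 = 0.681.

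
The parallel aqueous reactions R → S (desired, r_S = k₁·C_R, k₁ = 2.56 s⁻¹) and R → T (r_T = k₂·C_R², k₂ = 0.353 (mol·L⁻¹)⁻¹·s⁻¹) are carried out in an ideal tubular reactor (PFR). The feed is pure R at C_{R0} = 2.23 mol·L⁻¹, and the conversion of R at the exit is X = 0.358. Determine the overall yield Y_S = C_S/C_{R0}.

0.286

C_R = C_{R0}(1−X) = 1.432 mol·L⁻¹.
Along a PFR/batch, dC_S/dC_R = −r_S/(r_S+r_T) = −k₁/(k₁+k₂·C_R).
Integrating from C_{R0} to C_R: C_S = (2.56/0.353)·ln[(2.56+0.353·2.23)/(2.56+0.353·1.43)] = 7.252·ln(3.347/3.065) = 0.6378 mol·L⁻¹.
Y_S = C_S/C_{R0} = 0.6378/2.23 = 0.286.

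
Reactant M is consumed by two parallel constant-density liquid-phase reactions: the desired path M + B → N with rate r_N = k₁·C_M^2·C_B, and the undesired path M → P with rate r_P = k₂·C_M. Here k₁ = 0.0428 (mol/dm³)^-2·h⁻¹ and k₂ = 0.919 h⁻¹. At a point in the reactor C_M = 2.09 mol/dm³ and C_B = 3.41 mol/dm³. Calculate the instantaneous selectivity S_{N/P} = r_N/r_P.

S_{N/P} = r_N/r_P = (k₁·C_M^2·C_B)/(k₂·C_M) = (k₁/k₂)·C_M·C_B.
= (0.0428×2.090^2×3.410) / (0.919×2.090) = 0.6375/1.921 = 0.332.
Since the desired path is higher order in M, keeping C_M high (PFR or concentrated feed) favours N.

0.332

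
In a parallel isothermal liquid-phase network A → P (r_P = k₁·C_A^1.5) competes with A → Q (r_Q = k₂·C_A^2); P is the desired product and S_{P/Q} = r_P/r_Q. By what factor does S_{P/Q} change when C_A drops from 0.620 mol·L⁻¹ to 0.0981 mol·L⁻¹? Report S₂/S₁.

2.51

S_{P/Q} = (k₁/k₂)·C_A^-0.5, so S₂/S₁ = (C_{A,2}/C_{A,1})^-0.5.
= (0.0981/0.620)^(-0.5) = (0.1582)^(-0.5) = 2.51.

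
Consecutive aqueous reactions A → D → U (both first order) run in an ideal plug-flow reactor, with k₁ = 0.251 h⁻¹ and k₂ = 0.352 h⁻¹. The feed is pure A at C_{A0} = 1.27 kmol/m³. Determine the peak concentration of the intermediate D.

Evaluating C_D at τ_opt = ln(k₂/k₁)/(k₂−k₁) gives C_{D,max}/C_{A0} = (k₁/k₂)^[k₂/(k₂−k₁)].
= (0.251/0.352)^(0.352/(0.352−0.251)) = (0.7131)^(3.485) = 0.3077.
C_{D,max} = 0.3077×1.27 = 0.391 kmol/m³.

0.391 kmol/m³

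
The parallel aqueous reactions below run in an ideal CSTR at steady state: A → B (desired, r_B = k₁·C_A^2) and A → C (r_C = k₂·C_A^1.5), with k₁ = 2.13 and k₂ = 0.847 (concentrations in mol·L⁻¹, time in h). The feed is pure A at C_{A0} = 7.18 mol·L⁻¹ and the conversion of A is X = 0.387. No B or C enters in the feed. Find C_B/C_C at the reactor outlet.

5.28

Exit C_A = C_{A0}(1−X) = 7.18×0.613 = 4.401 mol·L⁻¹.
Rates in a CSTR are evaluated at the outlet concentration: r_B = 2.13×4.401^2 = 41.26, r_C = 0.847×4.401^1.5 = 7.821.
Overall selectivity = C_B/C_C = r_Bτ/(r_Cτ) = r_B/r_C = 5.28.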